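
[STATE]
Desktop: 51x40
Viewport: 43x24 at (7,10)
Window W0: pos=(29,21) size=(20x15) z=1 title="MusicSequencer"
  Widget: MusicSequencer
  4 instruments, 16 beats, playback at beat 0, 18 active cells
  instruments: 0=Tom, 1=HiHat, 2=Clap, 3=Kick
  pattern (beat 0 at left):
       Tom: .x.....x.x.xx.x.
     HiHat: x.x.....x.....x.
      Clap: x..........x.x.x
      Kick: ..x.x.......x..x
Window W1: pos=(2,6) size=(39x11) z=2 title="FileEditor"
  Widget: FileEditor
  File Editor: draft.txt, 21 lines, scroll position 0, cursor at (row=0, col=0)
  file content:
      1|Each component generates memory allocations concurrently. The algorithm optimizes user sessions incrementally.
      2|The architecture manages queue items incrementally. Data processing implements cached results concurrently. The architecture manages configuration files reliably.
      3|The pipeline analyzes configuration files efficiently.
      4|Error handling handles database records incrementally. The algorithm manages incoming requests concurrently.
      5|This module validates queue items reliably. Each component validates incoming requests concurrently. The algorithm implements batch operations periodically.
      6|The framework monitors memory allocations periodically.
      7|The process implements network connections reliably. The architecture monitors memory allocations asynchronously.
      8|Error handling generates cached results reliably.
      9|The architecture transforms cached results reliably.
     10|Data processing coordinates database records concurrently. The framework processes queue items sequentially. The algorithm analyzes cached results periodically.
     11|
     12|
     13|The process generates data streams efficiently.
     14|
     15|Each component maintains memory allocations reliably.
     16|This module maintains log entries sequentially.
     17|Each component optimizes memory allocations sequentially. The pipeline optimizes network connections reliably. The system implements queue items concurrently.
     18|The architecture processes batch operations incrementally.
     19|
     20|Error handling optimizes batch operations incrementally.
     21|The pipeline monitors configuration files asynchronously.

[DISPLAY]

architecture manages queue items█┃         
pipeline analyzes configuration ░┃         
r handling handles database reco░┃         
 module validates queue items re░┃         
framework monitors memory alloca░┃         
process implements network conne▼┃         
━━━━━━━━━━━━━━━━━━━━━━━━━━━━━━━━━┛         
                                           
                                           
                                           
                                           
                      ┏━━━━━━━━━━━━━━━━━━┓ 
                      ┃ MusicSequencer   ┃ 
                      ┠──────────────────┨ 
                      ┃      ▼12345678901┃ 
                      ┃   Tom·█·····█·█·█┃ 
                      ┃ HiHat█·█·····█···┃ 
                      ┃  Clap█··········█┃ 
                      ┃  Kick··█·█·······┃ 
                      ┃                  ┃ 
                      ┃                  ┃ 
                      ┃                  ┃ 
                      ┃                  ┃ 
                      ┃                  ┃ 


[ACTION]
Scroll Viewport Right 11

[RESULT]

rchitecture manages queue items█┃          
ipeline analyzes configuration ░┃          
 handling handles database reco░┃          
module validates queue items re░┃          
ramework monitors memory alloca░┃          
rocess implements network conne▼┃          
━━━━━━━━━━━━━━━━━━━━━━━━━━━━━━━━┛          
                                           
                                           
                                           
                                           
                     ┏━━━━━━━━━━━━━━━━━━┓  
                     ┃ MusicSequencer   ┃  
                     ┠──────────────────┨  
                     ┃      ▼12345678901┃  
                     ┃   Tom·█·····█·█·█┃  
                     ┃ HiHat█·█·····█···┃  
                     ┃  Clap█··········█┃  
                     ┃  Kick··█·█·······┃  
                     ┃                  ┃  
                     ┃                  ┃  
                     ┃                  ┃  
                     ┃                  ┃  
                     ┃                  ┃  


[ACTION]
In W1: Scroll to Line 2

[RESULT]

ipeline analyzes configuration █┃          
 handling handles database reco░┃          
module validates queue items re░┃          
ramework monitors memory alloca░┃          
rocess implements network conne░┃          
 handling generates cached resu▼┃          
━━━━━━━━━━━━━━━━━━━━━━━━━━━━━━━━┛          
                                           
                                           
                                           
                                           
                     ┏━━━━━━━━━━━━━━━━━━┓  
                     ┃ MusicSequencer   ┃  
                     ┠──────────────────┨  
                     ┃      ▼12345678901┃  
                     ┃   Tom·█·····█·█·█┃  
                     ┃ HiHat█·█·····█···┃  
                     ┃  Clap█··········█┃  
                     ┃  Kick··█·█·······┃  
                     ┃                  ┃  
                     ┃                  ┃  
                     ┃                  ┃  
                     ┃                  ┃  
                     ┃                  ┃  


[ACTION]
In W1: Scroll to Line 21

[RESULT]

module maintains log entries se░┃          
component optimizes memory allo░┃          
rchitecture processes batch ope░┃          
                               ░┃          
 handling optimizes batch opera█┃          
ipeline monitors configuration ▼┃          
━━━━━━━━━━━━━━━━━━━━━━━━━━━━━━━━┛          
                                           
                                           
                                           
                                           
                     ┏━━━━━━━━━━━━━━━━━━┓  
                     ┃ MusicSequencer   ┃  
                     ┠──────────────────┨  
                     ┃      ▼12345678901┃  
                     ┃   Tom·█·····█·█·█┃  
                     ┃ HiHat█·█·····█···┃  
                     ┃  Clap█··········█┃  
                     ┃  Kick··█·█·······┃  
                     ┃                  ┃  
                     ┃                  ┃  
                     ┃                  ┃  
                     ┃                  ┃  
                     ┃                  ┃  


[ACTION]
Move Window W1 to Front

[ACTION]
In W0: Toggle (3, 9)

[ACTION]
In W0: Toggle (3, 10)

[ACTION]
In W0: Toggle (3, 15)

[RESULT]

module maintains log entries se░┃          
component optimizes memory allo░┃          
rchitecture processes batch ope░┃          
                               ░┃          
 handling optimizes batch opera█┃          
ipeline monitors configuration ▼┃          
━━━━━━━━━━━━━━━━━━━━━━━━━━━━━━━━┛          
                                           
                                           
                                           
                                           
                     ┏━━━━━━━━━━━━━━━━━━┓  
                     ┃ MusicSequencer   ┃  
                     ┠──────────────────┨  
                     ┃      ▼12345678901┃  
                     ┃   Tom·█·····█·█·█┃  
                     ┃ HiHat█·█·····█···┃  
                     ┃  Clap█··········█┃  
                     ┃  Kick··█·█····██·┃  
                     ┃                  ┃  
                     ┃                  ┃  
                     ┃                  ┃  
                     ┃                  ┃  
                     ┃                  ┃  


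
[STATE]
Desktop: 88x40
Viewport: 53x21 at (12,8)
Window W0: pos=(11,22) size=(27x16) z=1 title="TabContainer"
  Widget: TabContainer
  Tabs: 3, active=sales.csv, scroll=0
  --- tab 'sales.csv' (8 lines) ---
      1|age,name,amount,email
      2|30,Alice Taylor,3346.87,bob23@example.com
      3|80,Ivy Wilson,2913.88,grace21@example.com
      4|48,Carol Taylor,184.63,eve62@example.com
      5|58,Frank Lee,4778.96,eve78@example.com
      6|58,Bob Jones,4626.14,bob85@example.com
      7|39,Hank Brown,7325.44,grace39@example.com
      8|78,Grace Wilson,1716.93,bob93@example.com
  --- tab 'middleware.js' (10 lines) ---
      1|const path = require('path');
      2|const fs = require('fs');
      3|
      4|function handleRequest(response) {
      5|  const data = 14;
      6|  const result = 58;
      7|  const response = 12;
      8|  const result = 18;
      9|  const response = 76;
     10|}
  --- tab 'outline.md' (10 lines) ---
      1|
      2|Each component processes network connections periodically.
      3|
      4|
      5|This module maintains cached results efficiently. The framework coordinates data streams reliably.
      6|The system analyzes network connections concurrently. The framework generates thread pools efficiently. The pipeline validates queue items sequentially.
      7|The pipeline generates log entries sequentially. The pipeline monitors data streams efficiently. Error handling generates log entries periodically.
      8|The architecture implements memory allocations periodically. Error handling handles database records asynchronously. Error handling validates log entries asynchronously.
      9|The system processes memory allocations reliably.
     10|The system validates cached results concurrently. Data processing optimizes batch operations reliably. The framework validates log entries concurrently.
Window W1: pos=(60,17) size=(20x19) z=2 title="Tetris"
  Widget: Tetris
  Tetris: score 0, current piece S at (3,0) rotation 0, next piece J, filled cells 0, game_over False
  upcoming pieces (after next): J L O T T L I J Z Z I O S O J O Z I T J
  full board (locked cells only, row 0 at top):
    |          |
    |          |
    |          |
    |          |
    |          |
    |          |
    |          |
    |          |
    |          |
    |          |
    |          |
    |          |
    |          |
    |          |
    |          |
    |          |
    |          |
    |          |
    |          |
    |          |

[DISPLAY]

                                                     
                                                     
                                                     
                                                     
                                                     
                                                     
                                                     
                                                     
                                                     
                                                ┏━━━━
                                                ┃ Tet
                                                ┠────
                                                ┃    
                                                ┃    
━━━━━━━━━━━━━━━━━━━━━━━━━┓                      ┃    
 TabContainer            ┃                      ┃    
─────────────────────────┨                      ┃    
[sales.csv]│ middleware.j┃                      ┃    
─────────────────────────┃                      ┃    
age,name,amount,email    ┃                      ┃    
30,Alice Taylor,3346.87,b┃                      ┃    


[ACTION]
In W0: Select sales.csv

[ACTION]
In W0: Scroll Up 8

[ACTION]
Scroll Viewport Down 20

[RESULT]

                                                ┠────
                                                ┃    
                                                ┃    
━━━━━━━━━━━━━━━━━━━━━━━━━┓                      ┃    
 TabContainer            ┃                      ┃    
─────────────────────────┨                      ┃    
[sales.csv]│ middleware.j┃                      ┃    
─────────────────────────┃                      ┃    
age,name,amount,email    ┃                      ┃    
30,Alice Taylor,3346.87,b┃                      ┃    
80,Ivy Wilson,2913.88,gra┃                      ┃    
48,Carol Taylor,184.63,ev┃                      ┃    
58,Frank Lee,4778.96,eve7┃                      ┃    
58,Bob Jones,4626.14,bob8┃                      ┃    
39,Hank Brown,7325.44,gra┃                      ┃    
78,Grace Wilson,1716.93,b┃                      ┃    
                         ┃                      ┗━━━━
                         ┃                           
━━━━━━━━━━━━━━━━━━━━━━━━━┛                           
                                                     
                                                     


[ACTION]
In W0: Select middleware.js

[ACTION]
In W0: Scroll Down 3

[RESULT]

                                                ┠────
                                                ┃    
                                                ┃    
━━━━━━━━━━━━━━━━━━━━━━━━━┓                      ┃    
 TabContainer            ┃                      ┃    
─────────────────────────┨                      ┃    
 sales.csv │[middleware.j┃                      ┃    
─────────────────────────┃                      ┃    
function handleRequest(re┃                      ┃    
  const data = 14;       ┃                      ┃    
  const result = 58;     ┃                      ┃    
  const response = 12;   ┃                      ┃    
  const result = 18;     ┃                      ┃    
  const response = 76;   ┃                      ┃    
}                        ┃                      ┃    
                         ┃                      ┃    
                         ┃                      ┗━━━━
                         ┃                           
━━━━━━━━━━━━━━━━━━━━━━━━━┛                           
                                                     
                                                     


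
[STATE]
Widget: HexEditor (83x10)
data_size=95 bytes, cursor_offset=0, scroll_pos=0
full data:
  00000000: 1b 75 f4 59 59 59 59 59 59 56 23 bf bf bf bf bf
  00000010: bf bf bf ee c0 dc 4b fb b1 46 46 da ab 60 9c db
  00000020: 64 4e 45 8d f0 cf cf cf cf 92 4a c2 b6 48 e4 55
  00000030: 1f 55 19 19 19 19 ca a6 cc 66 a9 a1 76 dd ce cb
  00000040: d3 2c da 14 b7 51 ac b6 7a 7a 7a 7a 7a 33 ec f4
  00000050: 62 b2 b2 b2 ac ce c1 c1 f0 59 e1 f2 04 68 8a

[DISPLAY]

00000000  1B 75 f4 59 59 59 59 59  59 56 23 bf bf bf bf bf  |.u.YYYYYYV#.....|     
00000010  bf bf bf ee c0 dc 4b fb  b1 46 46 da ab 60 9c db  |......K..FF..`..|     
00000020  64 4e 45 8d f0 cf cf cf  cf 92 4a c2 b6 48 e4 55  |dNE.......J..H.U|     
00000030  1f 55 19 19 19 19 ca a6  cc 66 a9 a1 76 dd ce cb  |.U.......f..v...|     
00000040  d3 2c da 14 b7 51 ac b6  7a 7a 7a 7a 7a 33 ec f4  |.,...Q..zzzzz3..|     
00000050  62 b2 b2 b2 ac ce c1 c1  f0 59 e1 f2 04 68 8a     |b........Y...h. |     
                                                                                   
                                                                                   
                                                                                   
                                                                                   


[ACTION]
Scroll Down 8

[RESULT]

00000050  62 b2 b2 b2 ac ce c1 c1  f0 59 e1 f2 04 68 8a     |b........Y...h. |     
                                                                                   
                                                                                   
                                                                                   
                                                                                   
                                                                                   
                                                                                   
                                                                                   
                                                                                   
                                                                                   


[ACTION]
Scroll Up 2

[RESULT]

00000030  1f 55 19 19 19 19 ca a6  cc 66 a9 a1 76 dd ce cb  |.U.......f..v...|     
00000040  d3 2c da 14 b7 51 ac b6  7a 7a 7a 7a 7a 33 ec f4  |.,...Q..zzzzz3..|     
00000050  62 b2 b2 b2 ac ce c1 c1  f0 59 e1 f2 04 68 8a     |b........Y...h. |     
                                                                                   
                                                                                   
                                                                                   
                                                                                   
                                                                                   
                                                                                   
                                                                                   


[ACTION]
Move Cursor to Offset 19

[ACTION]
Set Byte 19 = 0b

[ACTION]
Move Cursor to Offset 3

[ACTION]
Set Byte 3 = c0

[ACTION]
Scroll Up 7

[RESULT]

00000000  1b 75 f4 C0 59 59 59 59  59 56 23 bf bf bf bf bf  |.u..YYYYYV#.....|     
00000010  bf bf bf 0b c0 dc 4b fb  b1 46 46 da ab 60 9c db  |......K..FF..`..|     
00000020  64 4e 45 8d f0 cf cf cf  cf 92 4a c2 b6 48 e4 55  |dNE.......J..H.U|     
00000030  1f 55 19 19 19 19 ca a6  cc 66 a9 a1 76 dd ce cb  |.U.......f..v...|     
00000040  d3 2c da 14 b7 51 ac b6  7a 7a 7a 7a 7a 33 ec f4  |.,...Q..zzzzz3..|     
00000050  62 b2 b2 b2 ac ce c1 c1  f0 59 e1 f2 04 68 8a     |b........Y...h. |     
                                                                                   
                                                                                   
                                                                                   
                                                                                   


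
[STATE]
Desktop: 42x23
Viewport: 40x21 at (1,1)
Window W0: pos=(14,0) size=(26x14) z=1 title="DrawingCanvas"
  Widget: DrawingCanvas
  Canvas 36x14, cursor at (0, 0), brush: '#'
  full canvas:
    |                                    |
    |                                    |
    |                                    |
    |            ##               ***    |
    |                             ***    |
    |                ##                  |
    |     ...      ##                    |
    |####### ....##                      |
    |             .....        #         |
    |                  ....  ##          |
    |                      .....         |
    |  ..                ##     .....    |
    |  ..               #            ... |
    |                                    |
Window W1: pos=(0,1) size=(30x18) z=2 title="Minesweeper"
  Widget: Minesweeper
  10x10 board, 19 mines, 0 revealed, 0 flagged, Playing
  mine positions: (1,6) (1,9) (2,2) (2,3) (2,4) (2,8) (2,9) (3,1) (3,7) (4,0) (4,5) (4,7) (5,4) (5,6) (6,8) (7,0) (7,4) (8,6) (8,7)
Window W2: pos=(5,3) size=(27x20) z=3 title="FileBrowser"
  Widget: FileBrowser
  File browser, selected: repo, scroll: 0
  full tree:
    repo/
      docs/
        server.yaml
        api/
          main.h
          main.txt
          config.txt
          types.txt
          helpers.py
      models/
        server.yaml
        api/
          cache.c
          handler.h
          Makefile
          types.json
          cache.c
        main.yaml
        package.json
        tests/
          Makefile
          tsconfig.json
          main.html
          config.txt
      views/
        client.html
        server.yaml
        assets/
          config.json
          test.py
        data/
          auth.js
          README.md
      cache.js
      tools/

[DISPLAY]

━━━━━━━━━━━━━━━━━━━━━━━━━━━━┓         ┃ 
 Minesweeper                ┃─────────┨ 
────┏━━━━━━━━━━━━━━━━━━━━━━━━━┓       ┃ 
■■■■┃ FileBrowser             ┃       ┃ 
■■■■┠─────────────────────────┨       ┃ 
■■■■┃> [-] repo/              ┃       ┃ 
■■■■┃    [+] docs/            ┃       ┃ 
■■■■┃    [+] models/          ┃#      ┃ 
■■■■┃    [+] views/           ┃       ┃ 
■■■■┃    cache.js             ┃       ┃ 
■■■■┃    [+] tools/           ┃.      ┃ 
■■■■┃                         ┃ ....  ┃ 
■■■■┃                         ┃━━━━━━━┛ 
    ┃                         ┃         
    ┃                         ┃         
    ┃                         ┃         
    ┃                         ┃         
━━━━┃                         ┃         
    ┃                         ┃         
    ┃                         ┃         
    ┃                         ┃         


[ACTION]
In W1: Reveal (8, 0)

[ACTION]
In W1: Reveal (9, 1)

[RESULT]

━━━━━━━━━━━━━━━━━━━━━━━━━━━━┓         ┃ 
 Minesweeper                ┃─────────┨ 
────┏━━━━━━━━━━━━━━━━━━━━━━━━━┓       ┃ 
■■■■┃ FileBrowser             ┃       ┃ 
■■■■┠─────────────────────────┨       ┃ 
■■■■┃> [-] repo/              ┃       ┃ 
■■■■┃    [+] docs/            ┃       ┃ 
■211┃    [+] models/          ┃#      ┃ 
■1 1┃    [+] views/           ┃       ┃ 
■1 2┃    cache.js             ┃       ┃ 
■1 1┃    [+] tools/           ┃.      ┃ 
11 1┃                         ┃ ....  ┃ 
    ┃                         ┃━━━━━━━┛ 
    ┃                         ┃         
    ┃                         ┃         
    ┃                         ┃         
    ┃                         ┃         
━━━━┃                         ┃         
    ┃                         ┃         
    ┃                         ┃         
    ┃                         ┃         


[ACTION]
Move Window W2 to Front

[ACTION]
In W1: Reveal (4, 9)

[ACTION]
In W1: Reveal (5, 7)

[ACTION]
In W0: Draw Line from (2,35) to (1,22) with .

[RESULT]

━━━━━━━━━━━━━━━━━━━━━━━━━━━━┓         ┃ 
 Minesweeper                ┃─────────┨ 
────┏━━━━━━━━━━━━━━━━━━━━━━━━━┓       ┃ 
■■■■┃ FileBrowser             ┃     ..┃ 
■■■■┠─────────────────────────┨       ┃ 
■■■■┃> [-] repo/              ┃       ┃ 
■■■■┃    [+] docs/            ┃       ┃ 
■211┃    [+] models/          ┃#      ┃ 
■1 1┃    [+] views/           ┃       ┃ 
■1 2┃    cache.js             ┃       ┃ 
■1 1┃    [+] tools/           ┃.      ┃ 
11 1┃                         ┃ ....  ┃ 
    ┃                         ┃━━━━━━━┛ 
    ┃                         ┃         
    ┃                         ┃         
    ┃                         ┃         
    ┃                         ┃         
━━━━┃                         ┃         
    ┃                         ┃         
    ┃                         ┃         
    ┃                         ┃         


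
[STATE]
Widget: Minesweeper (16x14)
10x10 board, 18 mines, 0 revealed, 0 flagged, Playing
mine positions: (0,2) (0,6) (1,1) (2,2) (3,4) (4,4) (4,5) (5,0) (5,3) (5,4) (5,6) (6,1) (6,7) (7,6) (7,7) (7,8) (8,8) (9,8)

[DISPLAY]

■■■■■■■■■■      
■■■■■■■■■■      
■■■■■■■■■■      
■■■■■■■■■■      
■■■■■■■■■■      
■■■■■■■■■■      
■■■■■■■■■■      
■■■■■■■■■■      
■■■■■■■■■■      
■■■■■■■■■■      
                
                
                
                


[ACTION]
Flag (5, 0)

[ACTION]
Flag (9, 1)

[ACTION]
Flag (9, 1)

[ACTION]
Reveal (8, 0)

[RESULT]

■■■■■■■■■■      
■■■■■■■■■■      
■■■■■■■■■■      
■■■■■■■■■■      
■■■■■■■■■■      
⚑■■■■■■■■■      
■■2223■■■■      
111  1■■■■      
     125■■      
       2■■      
                
                
                
                


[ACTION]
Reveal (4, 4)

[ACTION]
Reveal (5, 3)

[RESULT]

■■✹■■■✹■■■      
■✹■■■■■■■■      
■■✹■■■■■■■      
■■■■✹■■■■■      
■■■■✹✹■■■■      
✹■■✹✹■✹■■■      
■✹2223■✹■■      
111  1✹✹✹■      
     125✹■      
       2✹■      
                
                
                
                


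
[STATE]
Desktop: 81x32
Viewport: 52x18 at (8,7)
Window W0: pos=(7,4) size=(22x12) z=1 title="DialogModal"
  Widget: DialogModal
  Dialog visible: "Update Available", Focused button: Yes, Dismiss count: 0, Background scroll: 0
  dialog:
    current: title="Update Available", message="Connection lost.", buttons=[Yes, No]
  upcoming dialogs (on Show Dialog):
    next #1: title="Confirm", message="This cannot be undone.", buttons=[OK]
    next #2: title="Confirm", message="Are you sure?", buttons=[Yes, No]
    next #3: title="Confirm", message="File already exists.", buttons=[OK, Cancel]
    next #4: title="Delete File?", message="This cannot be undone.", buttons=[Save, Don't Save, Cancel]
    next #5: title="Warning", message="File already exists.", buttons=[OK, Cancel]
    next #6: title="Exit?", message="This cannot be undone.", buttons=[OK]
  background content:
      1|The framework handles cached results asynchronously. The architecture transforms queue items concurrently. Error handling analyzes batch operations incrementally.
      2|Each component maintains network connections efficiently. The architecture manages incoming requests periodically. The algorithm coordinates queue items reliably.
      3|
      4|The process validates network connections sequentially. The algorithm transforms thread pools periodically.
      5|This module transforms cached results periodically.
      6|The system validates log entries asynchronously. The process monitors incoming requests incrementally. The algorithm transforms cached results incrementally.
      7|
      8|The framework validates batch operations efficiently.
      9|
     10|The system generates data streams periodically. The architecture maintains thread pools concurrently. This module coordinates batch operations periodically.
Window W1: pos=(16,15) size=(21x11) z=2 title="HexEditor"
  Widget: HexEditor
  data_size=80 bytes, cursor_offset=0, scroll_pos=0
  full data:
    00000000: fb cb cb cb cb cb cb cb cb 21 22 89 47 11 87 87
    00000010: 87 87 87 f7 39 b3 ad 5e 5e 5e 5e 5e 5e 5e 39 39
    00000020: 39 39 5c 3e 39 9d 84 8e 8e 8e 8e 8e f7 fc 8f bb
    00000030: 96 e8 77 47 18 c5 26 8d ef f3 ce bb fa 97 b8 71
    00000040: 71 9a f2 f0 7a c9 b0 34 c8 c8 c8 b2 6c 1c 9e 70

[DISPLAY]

The framework handle┃                               
Ea┌──────────────┐nt┃                               
  │Update Availab│  ┃                               
Th│Connection los│te┃                               
Th│  [Yes]  No   │or┃                               
Th└──────────────┘es┃                               
                    ┃                               
The framework valida┃                               
━━━━━━━━┏━━━━━━━━━━━━━━━━━━━┓                       
        ┃ HexEditor         ┃                       
        ┠───────────────────┨                       
        ┃00000000  FB cb cb ┃                       
        ┃00000010  87 87 87 ┃                       
        ┃00000020  39 39 5c ┃                       
        ┃00000030  96 e8 77 ┃                       
        ┃00000040  71 9a f2 ┃                       
        ┃                   ┃                       
        ┃                   ┃                       


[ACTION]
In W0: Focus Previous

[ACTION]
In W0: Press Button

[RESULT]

The framework handle┃                               
Each component maint┃                               
                    ┃                               
The process validate┃                               
This module transfor┃                               
The system validates┃                               
                    ┃                               
The framework valida┃                               
━━━━━━━━┏━━━━━━━━━━━━━━━━━━━┓                       
        ┃ HexEditor         ┃                       
        ┠───────────────────┨                       
        ┃00000000  FB cb cb ┃                       
        ┃00000010  87 87 87 ┃                       
        ┃00000020  39 39 5c ┃                       
        ┃00000030  96 e8 77 ┃                       
        ┃00000040  71 9a f2 ┃                       
        ┃                   ┃                       
        ┃                   ┃                       


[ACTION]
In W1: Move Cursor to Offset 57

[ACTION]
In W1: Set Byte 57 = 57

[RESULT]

The framework handle┃                               
Each component maint┃                               
                    ┃                               
The process validate┃                               
This module transfor┃                               
The system validates┃                               
                    ┃                               
The framework valida┃                               
━━━━━━━━┏━━━━━━━━━━━━━━━━━━━┓                       
        ┃ HexEditor         ┃                       
        ┠───────────────────┨                       
        ┃00000000  fb cb cb ┃                       
        ┃00000010  87 87 87 ┃                       
        ┃00000020  39 39 5c ┃                       
        ┃00000030  96 e8 77 ┃                       
        ┃00000040  71 9a f2 ┃                       
        ┃                   ┃                       
        ┃                   ┃                       


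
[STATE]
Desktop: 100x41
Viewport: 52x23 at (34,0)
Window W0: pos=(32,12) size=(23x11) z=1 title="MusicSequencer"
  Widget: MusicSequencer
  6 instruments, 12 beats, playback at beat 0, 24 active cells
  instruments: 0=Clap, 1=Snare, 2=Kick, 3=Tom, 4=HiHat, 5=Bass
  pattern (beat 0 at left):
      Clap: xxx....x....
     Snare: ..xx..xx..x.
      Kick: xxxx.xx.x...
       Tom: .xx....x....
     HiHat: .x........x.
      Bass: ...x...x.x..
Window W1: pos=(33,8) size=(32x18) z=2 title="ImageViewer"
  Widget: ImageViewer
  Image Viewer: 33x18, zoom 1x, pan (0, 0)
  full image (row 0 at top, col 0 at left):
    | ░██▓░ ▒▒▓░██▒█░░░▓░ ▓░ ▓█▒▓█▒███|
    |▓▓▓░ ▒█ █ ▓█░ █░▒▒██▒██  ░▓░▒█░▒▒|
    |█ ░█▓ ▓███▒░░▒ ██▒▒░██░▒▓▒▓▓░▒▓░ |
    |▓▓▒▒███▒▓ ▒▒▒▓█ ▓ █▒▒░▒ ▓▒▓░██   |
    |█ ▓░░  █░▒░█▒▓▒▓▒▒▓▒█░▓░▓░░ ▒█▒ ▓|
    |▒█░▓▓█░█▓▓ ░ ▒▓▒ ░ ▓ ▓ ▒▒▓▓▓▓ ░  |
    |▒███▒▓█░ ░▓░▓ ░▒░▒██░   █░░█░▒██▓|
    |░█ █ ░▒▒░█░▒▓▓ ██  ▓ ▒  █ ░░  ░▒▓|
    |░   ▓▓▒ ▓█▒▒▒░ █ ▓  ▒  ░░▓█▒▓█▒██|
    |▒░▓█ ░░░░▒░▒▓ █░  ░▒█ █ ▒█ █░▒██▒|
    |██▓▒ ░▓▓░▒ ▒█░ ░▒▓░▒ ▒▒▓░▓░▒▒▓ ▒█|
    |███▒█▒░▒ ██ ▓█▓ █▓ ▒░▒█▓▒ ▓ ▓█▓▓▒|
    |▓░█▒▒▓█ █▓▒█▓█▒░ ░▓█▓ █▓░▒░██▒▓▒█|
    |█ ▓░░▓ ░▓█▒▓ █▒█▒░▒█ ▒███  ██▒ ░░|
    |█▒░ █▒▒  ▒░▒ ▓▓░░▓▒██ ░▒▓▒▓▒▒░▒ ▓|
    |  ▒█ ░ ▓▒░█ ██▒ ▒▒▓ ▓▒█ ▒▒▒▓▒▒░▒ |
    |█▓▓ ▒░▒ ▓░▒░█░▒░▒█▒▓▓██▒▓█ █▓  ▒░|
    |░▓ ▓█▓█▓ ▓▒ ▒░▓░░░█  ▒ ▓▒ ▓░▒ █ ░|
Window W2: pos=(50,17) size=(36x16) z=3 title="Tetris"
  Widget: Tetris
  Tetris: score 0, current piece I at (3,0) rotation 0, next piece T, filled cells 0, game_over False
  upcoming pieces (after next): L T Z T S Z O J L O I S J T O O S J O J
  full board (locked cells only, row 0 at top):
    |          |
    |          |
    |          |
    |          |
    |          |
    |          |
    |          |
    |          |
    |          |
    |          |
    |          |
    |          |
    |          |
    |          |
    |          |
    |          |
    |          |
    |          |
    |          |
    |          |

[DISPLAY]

                                                    
                                                    
                                                    
                                                    
                                                    
                                                    
                                                    
                                                    
━━━━━━━━━━━━━━━━━━━━━━━━━━━━━━┓                     
 ImageViewer                  ┃                     
──────────────────────────────┨                     
 ░██▓░ ▒▒▓░██▒█░░░▓░ ▓░ ▓█▒▓█▒┃                     
▓▓▓░ ▒█ █ ▓█░ █░▒▒██▒██  ░▓░▒█┃                     
█ ░█▓ ▓███▒░░▒ ██▒▒░██░▒▓▒▓▓░▒┃                     
▓▓▒▒███▒▓ ▒▒▒▓█ ▓ █▒▒░▒ ▓▒▓░██┃                     
█ ▓░░  █░▒░█▒▓▒▓▒▒▓▒█░▓░▓░░ ▒█┃                     
▒█░▓▓█░█▓▓ ░ ▒▓▒ ░ ▓ ▓ ▒▒▓▓▓▓ ┃                     
▒███▒▓█░ ░▓░▓ ░▒┏━━━━━━━━━━━━━━━━━━━━━━━━━━━━━━━━━━┓
░█ █ ░▒▒░█░▒▓▓ █┃ Tetris                           ┃
░   ▓▓▒ ▓█▒▒▒░ █┠──────────────────────────────────┨
▒░▓█ ░░░░▒░▒▓ █░┃          │Next:                  ┃
██▓▒ ░▓▓░▒ ▒█░ ░┃          │ ▒                     ┃
███▒█▒░▒ ██ ▓█▓ ┃          │▒▒▒                    ┃


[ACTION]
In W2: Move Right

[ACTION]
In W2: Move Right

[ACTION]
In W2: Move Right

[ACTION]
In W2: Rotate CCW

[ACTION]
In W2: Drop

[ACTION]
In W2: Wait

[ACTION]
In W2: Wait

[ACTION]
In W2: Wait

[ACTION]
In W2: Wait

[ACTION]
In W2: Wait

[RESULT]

                                                    
                                                    
                                                    
                                                    
                                                    
                                                    
                                                    
                                                    
━━━━━━━━━━━━━━━━━━━━━━━━━━━━━━┓                     
 ImageViewer                  ┃                     
──────────────────────────────┨                     
 ░██▓░ ▒▒▓░██▒█░░░▓░ ▓░ ▓█▒▓█▒┃                     
▓▓▓░ ▒█ █ ▓█░ █░▒▒██▒██  ░▓░▒█┃                     
█ ░█▓ ▓███▒░░▒ ██▒▒░██░▒▓▒▓▓░▒┃                     
▓▓▒▒███▒▓ ▒▒▒▓█ ▓ █▒▒░▒ ▓▒▓░██┃                     
█ ▓░░  █░▒░█▒▓▒▓▒▒▓▒█░▓░▓░░ ▒█┃                     
▒█░▓▓█░█▓▓ ░ ▒▓▒ ░ ▓ ▓ ▒▒▓▓▓▓ ┃                     
▒███▒▓█░ ░▓░▓ ░▒┏━━━━━━━━━━━━━━━━━━━━━━━━━━━━━━━━━━┓
░█ █ ░▒▒░█░▒▓▓ █┃ Tetris                           ┃
░   ▓▓▒ ▓█▒▒▒░ █┠──────────────────────────────────┨
▒░▓█ ░░░░▒░▒▓ █░┃      █   │Next:                  ┃
██▓▒ ░▓▓░▒ ▒█░ ░┃      █   │ ▒                     ┃
███▒█▒░▒ ██ ▓█▓ ┃          │▒▒▒                    ┃


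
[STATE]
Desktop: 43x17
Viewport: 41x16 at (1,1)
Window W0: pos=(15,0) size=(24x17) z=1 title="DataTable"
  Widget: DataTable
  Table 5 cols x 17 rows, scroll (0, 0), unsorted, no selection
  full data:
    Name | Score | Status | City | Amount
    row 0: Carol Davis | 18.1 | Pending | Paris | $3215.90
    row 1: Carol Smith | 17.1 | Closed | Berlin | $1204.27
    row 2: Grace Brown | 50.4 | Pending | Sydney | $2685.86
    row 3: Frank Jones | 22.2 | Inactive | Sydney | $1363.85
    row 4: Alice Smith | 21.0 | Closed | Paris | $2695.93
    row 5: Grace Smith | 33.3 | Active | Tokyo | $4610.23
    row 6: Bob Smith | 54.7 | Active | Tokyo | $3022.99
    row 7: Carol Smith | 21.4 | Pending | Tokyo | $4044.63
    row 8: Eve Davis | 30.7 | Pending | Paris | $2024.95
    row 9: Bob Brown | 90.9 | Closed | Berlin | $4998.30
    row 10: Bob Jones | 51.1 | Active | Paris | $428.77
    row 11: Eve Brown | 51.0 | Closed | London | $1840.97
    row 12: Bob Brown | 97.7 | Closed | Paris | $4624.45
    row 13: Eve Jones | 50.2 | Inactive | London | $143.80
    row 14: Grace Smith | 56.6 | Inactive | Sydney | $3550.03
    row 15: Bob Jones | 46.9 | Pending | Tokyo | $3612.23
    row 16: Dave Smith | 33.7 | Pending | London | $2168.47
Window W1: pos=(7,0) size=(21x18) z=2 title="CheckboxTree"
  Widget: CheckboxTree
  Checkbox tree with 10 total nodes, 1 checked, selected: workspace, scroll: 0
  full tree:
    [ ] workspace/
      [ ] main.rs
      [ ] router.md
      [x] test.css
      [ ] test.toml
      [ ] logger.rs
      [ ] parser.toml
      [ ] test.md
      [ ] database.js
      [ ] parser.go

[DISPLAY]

      ┃ CheckboxTree      ┃          ┃   
      ┠───────────────────┨──────────┨   
      ┃>[-] workspace/    ┃Score│Stat┃   
      ┃   [ ] main.rs     ┃─────┼────┃   
      ┃   [ ] router.md   ┃18.1 │Pend┃   
      ┃   [x] test.css    ┃17.1 │Clos┃   
      ┃   [ ] test.toml   ┃50.4 │Pend┃   
      ┃   [ ] logger.rs   ┃22.2 │Inac┃   
      ┃   [ ] parser.toml ┃21.0 │Clos┃   
      ┃   [ ] test.md     ┃33.3 │Acti┃   
      ┃   [ ] database.js ┃54.7 │Acti┃   
      ┃   [ ] parser.go   ┃21.4 │Pend┃   
      ┃                   ┃30.7 │Pend┃   
      ┃                   ┃90.9 │Clos┃   
      ┃                   ┃51.1 │Acti┃   
      ┃                   ┃━━━━━━━━━━┛   


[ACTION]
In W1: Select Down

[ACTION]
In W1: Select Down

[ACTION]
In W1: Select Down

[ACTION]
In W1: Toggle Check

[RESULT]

      ┃ CheckboxTree      ┃          ┃   
      ┠───────────────────┨──────────┨   
      ┃ [ ] workspace/    ┃Score│Stat┃   
      ┃   [ ] main.rs     ┃─────┼────┃   
      ┃   [ ] router.md   ┃18.1 │Pend┃   
      ┃>  [ ] test.css    ┃17.1 │Clos┃   
      ┃   [ ] test.toml   ┃50.4 │Pend┃   
      ┃   [ ] logger.rs   ┃22.2 │Inac┃   
      ┃   [ ] parser.toml ┃21.0 │Clos┃   
      ┃   [ ] test.md     ┃33.3 │Acti┃   
      ┃   [ ] database.js ┃54.7 │Acti┃   
      ┃   [ ] parser.go   ┃21.4 │Pend┃   
      ┃                   ┃30.7 │Pend┃   
      ┃                   ┃90.9 │Clos┃   
      ┃                   ┃51.1 │Acti┃   
      ┃                   ┃━━━━━━━━━━┛   
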